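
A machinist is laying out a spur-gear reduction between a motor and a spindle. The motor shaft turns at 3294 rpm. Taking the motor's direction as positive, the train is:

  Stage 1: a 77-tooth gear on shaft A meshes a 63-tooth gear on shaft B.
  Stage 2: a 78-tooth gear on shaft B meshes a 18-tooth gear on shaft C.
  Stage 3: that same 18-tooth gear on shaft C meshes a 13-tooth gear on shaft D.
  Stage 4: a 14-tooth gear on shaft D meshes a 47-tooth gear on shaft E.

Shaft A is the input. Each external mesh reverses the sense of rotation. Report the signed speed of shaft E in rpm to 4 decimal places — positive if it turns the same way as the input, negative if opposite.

Stage 1 [77T→63T]: ω = 3294.0000×77/63 = 4026.0000 rpm, dir flips to −; running = −4026.0000
Stage 2 [78T→18T]: ω = 4026.0000×78/18 = 17446.0000 rpm, dir flips to +; running = +17446.0000
Stage 3 [18T→13T]: ω = 17446.0000×18/13 = 24156.0000 rpm, dir flips to −; running = −24156.0000
Stage 4 [14T→47T]: ω = 24156.0000×14/47 = 7195.4043 rpm, dir flips to +; running = +7195.4043

+7195.4043 rpm (same as input, |ω| = 7195.4043 rpm)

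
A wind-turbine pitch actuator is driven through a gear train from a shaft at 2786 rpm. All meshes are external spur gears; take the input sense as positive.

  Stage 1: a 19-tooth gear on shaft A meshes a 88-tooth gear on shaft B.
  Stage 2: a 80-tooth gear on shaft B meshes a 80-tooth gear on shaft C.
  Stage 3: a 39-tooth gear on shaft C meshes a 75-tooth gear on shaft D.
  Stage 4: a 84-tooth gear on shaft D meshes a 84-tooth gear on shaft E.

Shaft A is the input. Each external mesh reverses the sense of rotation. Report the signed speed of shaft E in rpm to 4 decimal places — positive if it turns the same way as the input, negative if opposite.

+312.7918 rpm (same as input, |ω| = 312.7918 rpm)

Stage 1 [19T→88T]: ω = 2786.0000×19/88 = 601.5227 rpm, dir flips to −; running = −601.5227
Stage 2 [80T→80T]: ω = 601.5227×80/80 = 601.5227 rpm, dir flips to +; running = +601.5227
Stage 3 [39T→75T]: ω = 601.5227×39/75 = 312.7918 rpm, dir flips to −; running = −312.7918
Stage 4 [84T→84T]: ω = 312.7918×84/84 = 312.7918 rpm, dir flips to +; running = +312.7918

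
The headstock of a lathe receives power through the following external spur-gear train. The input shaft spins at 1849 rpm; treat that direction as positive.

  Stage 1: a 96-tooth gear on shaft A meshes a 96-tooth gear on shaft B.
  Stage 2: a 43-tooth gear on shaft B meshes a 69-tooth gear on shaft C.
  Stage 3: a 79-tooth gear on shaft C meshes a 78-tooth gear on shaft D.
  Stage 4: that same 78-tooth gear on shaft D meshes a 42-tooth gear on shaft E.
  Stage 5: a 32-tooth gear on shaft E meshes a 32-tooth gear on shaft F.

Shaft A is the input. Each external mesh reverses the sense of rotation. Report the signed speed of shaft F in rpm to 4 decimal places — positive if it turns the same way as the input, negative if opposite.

-2167.3751 rpm (opposite to input, |ω| = 2167.3751 rpm)

Stage 1 [96T→96T]: ω = 1849.0000×96/96 = 1849.0000 rpm, dir flips to −; running = −1849.0000
Stage 2 [43T→69T]: ω = 1849.0000×43/69 = 1152.2754 rpm, dir flips to +; running = +1152.2754
Stage 3 [79T→78T]: ω = 1152.2754×79/78 = 1167.0481 rpm, dir flips to −; running = −1167.0481
Stage 4 [78T→42T]: ω = 1167.0481×78/42 = 2167.3751 rpm, dir flips to +; running = +2167.3751
Stage 5 [32T→32T]: ω = 2167.3751×32/32 = 2167.3751 rpm, dir flips to −; running = −2167.3751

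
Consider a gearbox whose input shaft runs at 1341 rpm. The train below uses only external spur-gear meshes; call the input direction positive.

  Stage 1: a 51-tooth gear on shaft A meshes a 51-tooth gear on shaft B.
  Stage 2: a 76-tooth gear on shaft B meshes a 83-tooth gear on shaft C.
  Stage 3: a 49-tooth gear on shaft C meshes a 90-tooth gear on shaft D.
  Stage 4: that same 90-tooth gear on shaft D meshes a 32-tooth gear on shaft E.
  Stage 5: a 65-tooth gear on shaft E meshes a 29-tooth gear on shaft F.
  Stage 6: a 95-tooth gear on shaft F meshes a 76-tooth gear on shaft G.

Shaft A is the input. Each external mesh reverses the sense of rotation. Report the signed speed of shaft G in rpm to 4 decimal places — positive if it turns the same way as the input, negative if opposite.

+5267.8785 rpm (same as input, |ω| = 5267.8785 rpm)

Stage 1 [51T→51T]: ω = 1341.0000×51/51 = 1341.0000 rpm, dir flips to −; running = −1341.0000
Stage 2 [76T→83T]: ω = 1341.0000×76/83 = 1227.9036 rpm, dir flips to +; running = +1227.9036
Stage 3 [49T→90T]: ω = 1227.9036×49/90 = 668.5253 rpm, dir flips to −; running = −668.5253
Stage 4 [90T→32T]: ω = 668.5253×90/32 = 1880.2274 rpm, dir flips to +; running = +1880.2274
Stage 5 [65T→29T]: ω = 1880.2274×65/29 = 4214.3028 rpm, dir flips to −; running = −4214.3028
Stage 6 [95T→76T]: ω = 4214.3028×95/76 = 5267.8785 rpm, dir flips to +; running = +5267.8785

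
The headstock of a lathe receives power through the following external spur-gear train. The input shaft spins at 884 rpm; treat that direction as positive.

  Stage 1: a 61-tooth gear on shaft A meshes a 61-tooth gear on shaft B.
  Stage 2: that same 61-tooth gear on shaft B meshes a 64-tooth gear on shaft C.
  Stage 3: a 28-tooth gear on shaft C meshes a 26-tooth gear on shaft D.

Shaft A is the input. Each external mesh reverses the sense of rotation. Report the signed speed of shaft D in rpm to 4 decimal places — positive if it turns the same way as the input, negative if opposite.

-907.3750 rpm (opposite to input, |ω| = 907.3750 rpm)

Stage 1 [61T→61T]: ω = 884.0000×61/61 = 884.0000 rpm, dir flips to −; running = −884.0000
Stage 2 [61T→64T]: ω = 884.0000×61/64 = 842.5625 rpm, dir flips to +; running = +842.5625
Stage 3 [28T→26T]: ω = 842.5625×28/26 = 907.3750 rpm, dir flips to −; running = −907.3750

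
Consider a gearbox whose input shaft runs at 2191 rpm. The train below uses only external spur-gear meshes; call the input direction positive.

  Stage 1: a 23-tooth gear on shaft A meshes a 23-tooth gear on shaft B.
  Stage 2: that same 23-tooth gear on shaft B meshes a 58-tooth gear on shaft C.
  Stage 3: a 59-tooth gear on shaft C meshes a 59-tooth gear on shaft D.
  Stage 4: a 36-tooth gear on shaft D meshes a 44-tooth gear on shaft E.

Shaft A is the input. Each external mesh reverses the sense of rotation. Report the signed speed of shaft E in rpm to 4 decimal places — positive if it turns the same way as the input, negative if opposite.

+710.8730 rpm (same as input, |ω| = 710.8730 rpm)

Stage 1 [23T→23T]: ω = 2191.0000×23/23 = 2191.0000 rpm, dir flips to −; running = −2191.0000
Stage 2 [23T→58T]: ω = 2191.0000×23/58 = 868.8448 rpm, dir flips to +; running = +868.8448
Stage 3 [59T→59T]: ω = 868.8448×59/59 = 868.8448 rpm, dir flips to −; running = −868.8448
Stage 4 [36T→44T]: ω = 868.8448×36/44 = 710.8730 rpm, dir flips to +; running = +710.8730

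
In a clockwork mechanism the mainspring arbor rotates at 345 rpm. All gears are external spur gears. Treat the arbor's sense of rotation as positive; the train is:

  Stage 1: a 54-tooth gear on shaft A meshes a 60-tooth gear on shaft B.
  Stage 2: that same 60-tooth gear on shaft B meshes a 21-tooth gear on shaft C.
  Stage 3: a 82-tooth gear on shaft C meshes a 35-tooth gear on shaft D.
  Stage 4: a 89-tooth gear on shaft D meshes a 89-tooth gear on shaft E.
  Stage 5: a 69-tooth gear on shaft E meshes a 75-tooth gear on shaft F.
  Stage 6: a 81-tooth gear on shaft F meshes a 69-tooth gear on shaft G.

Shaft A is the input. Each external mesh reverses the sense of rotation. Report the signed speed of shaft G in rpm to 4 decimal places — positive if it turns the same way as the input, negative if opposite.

Stage 1 [54T→60T]: ω = 345.0000×54/60 = 310.5000 rpm, dir flips to −; running = −310.5000
Stage 2 [60T→21T]: ω = 310.5000×60/21 = 887.1429 rpm, dir flips to +; running = +887.1429
Stage 3 [82T→35T]: ω = 887.1429×82/35 = 2078.4490 rpm, dir flips to −; running = −2078.4490
Stage 4 [89T→89T]: ω = 2078.4490×89/89 = 2078.4490 rpm, dir flips to +; running = +2078.4490
Stage 5 [69T→75T]: ω = 2078.4490×69/75 = 1912.1731 rpm, dir flips to −; running = −1912.1731
Stage 6 [81T→69T]: ω = 1912.1731×81/69 = 2244.7249 rpm, dir flips to +; running = +2244.7249

+2244.7249 rpm (same as input, |ω| = 2244.7249 rpm)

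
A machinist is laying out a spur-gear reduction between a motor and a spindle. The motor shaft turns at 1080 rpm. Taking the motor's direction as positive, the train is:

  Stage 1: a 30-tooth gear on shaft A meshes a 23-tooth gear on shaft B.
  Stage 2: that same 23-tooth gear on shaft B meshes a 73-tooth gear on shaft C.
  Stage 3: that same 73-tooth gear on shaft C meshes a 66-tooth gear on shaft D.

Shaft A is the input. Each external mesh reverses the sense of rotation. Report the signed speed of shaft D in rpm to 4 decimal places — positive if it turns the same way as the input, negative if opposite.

Stage 1 [30T→23T]: ω = 1080.0000×30/23 = 1408.6957 rpm, dir flips to −; running = −1408.6957
Stage 2 [23T→73T]: ω = 1408.6957×23/73 = 443.8356 rpm, dir flips to +; running = +443.8356
Stage 3 [73T→66T]: ω = 443.8356×73/66 = 490.9091 rpm, dir flips to −; running = −490.9091

-490.9091 rpm (opposite to input, |ω| = 490.9091 rpm)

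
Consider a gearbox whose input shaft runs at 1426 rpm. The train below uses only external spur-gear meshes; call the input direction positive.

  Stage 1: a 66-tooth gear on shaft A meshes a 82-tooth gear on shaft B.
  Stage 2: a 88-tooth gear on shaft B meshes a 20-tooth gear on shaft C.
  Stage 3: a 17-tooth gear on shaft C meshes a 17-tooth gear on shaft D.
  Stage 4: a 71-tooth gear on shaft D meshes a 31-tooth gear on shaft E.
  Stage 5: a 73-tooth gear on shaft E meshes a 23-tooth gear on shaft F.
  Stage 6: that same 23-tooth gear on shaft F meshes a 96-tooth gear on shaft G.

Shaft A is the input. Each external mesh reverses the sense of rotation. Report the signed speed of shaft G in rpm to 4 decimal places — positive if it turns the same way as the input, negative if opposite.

+8795.2982 rpm (same as input, |ω| = 8795.2982 rpm)

Stage 1 [66T→82T]: ω = 1426.0000×66/82 = 1147.7561 rpm, dir flips to −; running = −1147.7561
Stage 2 [88T→20T]: ω = 1147.7561×88/20 = 5050.1268 rpm, dir flips to +; running = +5050.1268
Stage 3 [17T→17T]: ω = 5050.1268×17/17 = 5050.1268 rpm, dir flips to −; running = −5050.1268
Stage 4 [71T→31T]: ω = 5050.1268×71/31 = 11566.4195 rpm, dir flips to +; running = +11566.4195
Stage 5 [73T→23T]: ω = 11566.4195×73/23 = 36710.8098 rpm, dir flips to −; running = −36710.8098
Stage 6 [23T→96T]: ω = 36710.8098×23/96 = 8795.2982 rpm, dir flips to +; running = +8795.2982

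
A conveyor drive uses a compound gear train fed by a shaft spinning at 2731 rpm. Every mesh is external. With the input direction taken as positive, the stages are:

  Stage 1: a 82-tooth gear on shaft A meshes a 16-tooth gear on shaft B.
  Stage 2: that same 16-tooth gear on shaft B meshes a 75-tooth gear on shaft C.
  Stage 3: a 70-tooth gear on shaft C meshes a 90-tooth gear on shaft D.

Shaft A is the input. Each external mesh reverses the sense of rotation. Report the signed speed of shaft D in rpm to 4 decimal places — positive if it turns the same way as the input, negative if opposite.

-2322.3615 rpm (opposite to input, |ω| = 2322.3615 rpm)

Stage 1 [82T→16T]: ω = 2731.0000×82/16 = 13996.3750 rpm, dir flips to −; running = −13996.3750
Stage 2 [16T→75T]: ω = 13996.3750×16/75 = 2985.8933 rpm, dir flips to +; running = +2985.8933
Stage 3 [70T→90T]: ω = 2985.8933×70/90 = 2322.3615 rpm, dir flips to −; running = −2322.3615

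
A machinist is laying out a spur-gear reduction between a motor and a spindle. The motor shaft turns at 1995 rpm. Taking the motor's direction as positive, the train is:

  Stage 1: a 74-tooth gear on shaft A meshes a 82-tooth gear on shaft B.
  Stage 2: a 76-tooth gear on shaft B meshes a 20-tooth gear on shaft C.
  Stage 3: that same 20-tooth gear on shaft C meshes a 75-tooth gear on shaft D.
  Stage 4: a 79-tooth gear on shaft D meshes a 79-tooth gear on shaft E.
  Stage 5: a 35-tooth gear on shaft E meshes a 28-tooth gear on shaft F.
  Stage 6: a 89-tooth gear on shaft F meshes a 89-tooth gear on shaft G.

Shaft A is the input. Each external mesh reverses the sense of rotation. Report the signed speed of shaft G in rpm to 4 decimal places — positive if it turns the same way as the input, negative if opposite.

+2280.4634 rpm (same as input, |ω| = 2280.4634 rpm)

Stage 1 [74T→82T]: ω = 1995.0000×74/82 = 1800.3659 rpm, dir flips to −; running = −1800.3659
Stage 2 [76T→20T]: ω = 1800.3659×76/20 = 6841.3902 rpm, dir flips to +; running = +6841.3902
Stage 3 [20T→75T]: ω = 6841.3902×20/75 = 1824.3707 rpm, dir flips to −; running = −1824.3707
Stage 4 [79T→79T]: ω = 1824.3707×79/79 = 1824.3707 rpm, dir flips to +; running = +1824.3707
Stage 5 [35T→28T]: ω = 1824.3707×35/28 = 2280.4634 rpm, dir flips to −; running = −2280.4634
Stage 6 [89T→89T]: ω = 2280.4634×89/89 = 2280.4634 rpm, dir flips to +; running = +2280.4634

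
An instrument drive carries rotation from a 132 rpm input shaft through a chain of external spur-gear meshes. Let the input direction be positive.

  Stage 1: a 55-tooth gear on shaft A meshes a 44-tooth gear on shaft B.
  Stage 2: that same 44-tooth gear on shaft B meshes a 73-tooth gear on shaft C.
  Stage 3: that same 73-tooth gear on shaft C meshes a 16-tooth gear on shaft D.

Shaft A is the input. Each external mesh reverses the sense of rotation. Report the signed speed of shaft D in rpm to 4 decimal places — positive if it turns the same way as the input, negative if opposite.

-453.7500 rpm (opposite to input, |ω| = 453.7500 rpm)

Stage 1 [55T→44T]: ω = 132.0000×55/44 = 165.0000 rpm, dir flips to −; running = −165.0000
Stage 2 [44T→73T]: ω = 165.0000×44/73 = 99.4521 rpm, dir flips to +; running = +99.4521
Stage 3 [73T→16T]: ω = 99.4521×73/16 = 453.7500 rpm, dir flips to −; running = −453.7500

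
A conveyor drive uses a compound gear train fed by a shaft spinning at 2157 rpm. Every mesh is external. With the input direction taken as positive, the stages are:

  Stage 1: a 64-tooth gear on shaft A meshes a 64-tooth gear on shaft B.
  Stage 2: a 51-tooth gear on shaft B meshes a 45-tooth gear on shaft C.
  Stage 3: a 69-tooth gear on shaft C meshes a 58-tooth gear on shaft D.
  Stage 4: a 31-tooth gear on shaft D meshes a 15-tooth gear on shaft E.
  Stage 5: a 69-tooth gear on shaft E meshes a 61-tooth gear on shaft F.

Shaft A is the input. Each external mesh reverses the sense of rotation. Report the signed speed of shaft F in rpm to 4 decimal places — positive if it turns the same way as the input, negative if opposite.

-6798.5860 rpm (opposite to input, |ω| = 6798.5860 rpm)

Stage 1 [64T→64T]: ω = 2157.0000×64/64 = 2157.0000 rpm, dir flips to −; running = −2157.0000
Stage 2 [51T→45T]: ω = 2157.0000×51/45 = 2444.6000 rpm, dir flips to +; running = +2444.6000
Stage 3 [69T→58T]: ω = 2444.6000×69/58 = 2908.2310 rpm, dir flips to −; running = −2908.2310
Stage 4 [31T→15T]: ω = 2908.2310×31/15 = 6010.3441 rpm, dir flips to +; running = +6010.3441
Stage 5 [69T→61T]: ω = 6010.3441×69/61 = 6798.5860 rpm, dir flips to −; running = −6798.5860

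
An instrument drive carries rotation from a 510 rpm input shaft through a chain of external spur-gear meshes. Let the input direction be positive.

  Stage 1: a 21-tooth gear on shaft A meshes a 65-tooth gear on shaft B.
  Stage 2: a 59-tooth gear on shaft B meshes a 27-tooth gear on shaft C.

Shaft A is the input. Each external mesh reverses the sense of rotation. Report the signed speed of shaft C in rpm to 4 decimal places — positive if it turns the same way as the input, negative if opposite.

Stage 1 [21T→65T]: ω = 510.0000×21/65 = 164.7692 rpm, dir flips to −; running = −164.7692
Stage 2 [59T→27T]: ω = 164.7692×59/27 = 360.0513 rpm, dir flips to +; running = +360.0513

+360.0513 rpm (same as input, |ω| = 360.0513 rpm)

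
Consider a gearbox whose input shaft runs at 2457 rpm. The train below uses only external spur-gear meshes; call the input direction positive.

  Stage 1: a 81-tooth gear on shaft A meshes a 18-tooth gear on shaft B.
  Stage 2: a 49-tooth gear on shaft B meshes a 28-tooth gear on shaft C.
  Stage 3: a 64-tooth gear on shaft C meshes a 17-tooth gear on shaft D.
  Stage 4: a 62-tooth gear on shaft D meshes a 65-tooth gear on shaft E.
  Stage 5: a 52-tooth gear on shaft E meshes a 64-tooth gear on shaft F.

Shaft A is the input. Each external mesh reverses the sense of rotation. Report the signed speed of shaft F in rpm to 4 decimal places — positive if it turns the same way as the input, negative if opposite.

Stage 1 [81T→18T]: ω = 2457.0000×81/18 = 11056.5000 rpm, dir flips to −; running = −11056.5000
Stage 2 [49T→28T]: ω = 11056.5000×49/28 = 19348.8750 rpm, dir flips to +; running = +19348.8750
Stage 3 [64T→17T]: ω = 19348.8750×64/17 = 72842.8235 rpm, dir flips to −; running = −72842.8235
Stage 4 [62T→65T]: ω = 72842.8235×62/65 = 69480.8471 rpm, dir flips to +; running = +69480.8471
Stage 5 [52T→64T]: ω = 69480.8471×52/64 = 56453.1882 rpm, dir flips to −; running = −56453.1882

-56453.1882 rpm (opposite to input, |ω| = 56453.1882 rpm)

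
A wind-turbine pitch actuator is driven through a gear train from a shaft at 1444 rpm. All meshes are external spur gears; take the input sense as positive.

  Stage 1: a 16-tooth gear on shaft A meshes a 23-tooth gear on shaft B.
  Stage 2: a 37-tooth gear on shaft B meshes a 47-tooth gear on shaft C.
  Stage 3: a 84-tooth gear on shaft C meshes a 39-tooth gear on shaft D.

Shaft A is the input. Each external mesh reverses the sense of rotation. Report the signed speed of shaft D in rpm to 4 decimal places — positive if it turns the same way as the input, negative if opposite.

Stage 1 [16T→23T]: ω = 1444.0000×16/23 = 1004.5217 rpm, dir flips to −; running = −1004.5217
Stage 2 [37T→47T]: ω = 1004.5217×37/47 = 790.7937 rpm, dir flips to +; running = +790.7937
Stage 3 [84T→39T]: ω = 790.7937×84/39 = 1703.2480 rpm, dir flips to −; running = −1703.2480

-1703.2480 rpm (opposite to input, |ω| = 1703.2480 rpm)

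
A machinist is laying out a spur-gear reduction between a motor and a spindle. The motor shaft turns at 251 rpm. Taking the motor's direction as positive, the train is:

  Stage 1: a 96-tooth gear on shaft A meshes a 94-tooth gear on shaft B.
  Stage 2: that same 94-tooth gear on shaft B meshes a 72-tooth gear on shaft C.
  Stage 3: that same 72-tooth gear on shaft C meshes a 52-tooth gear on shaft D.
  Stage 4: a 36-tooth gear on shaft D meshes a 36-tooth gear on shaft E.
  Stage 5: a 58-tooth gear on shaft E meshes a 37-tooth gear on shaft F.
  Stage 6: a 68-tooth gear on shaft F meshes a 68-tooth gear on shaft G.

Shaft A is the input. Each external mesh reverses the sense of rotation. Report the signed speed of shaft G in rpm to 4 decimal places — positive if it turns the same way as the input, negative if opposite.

+726.3867 rpm (same as input, |ω| = 726.3867 rpm)

Stage 1 [96T→94T]: ω = 251.0000×96/94 = 256.3404 rpm, dir flips to −; running = −256.3404
Stage 2 [94T→72T]: ω = 256.3404×94/72 = 334.6667 rpm, dir flips to +; running = +334.6667
Stage 3 [72T→52T]: ω = 334.6667×72/52 = 463.3846 rpm, dir flips to −; running = −463.3846
Stage 4 [36T→36T]: ω = 463.3846×36/36 = 463.3846 rpm, dir flips to +; running = +463.3846
Stage 5 [58T→37T]: ω = 463.3846×58/37 = 726.3867 rpm, dir flips to −; running = −726.3867
Stage 6 [68T→68T]: ω = 726.3867×68/68 = 726.3867 rpm, dir flips to +; running = +726.3867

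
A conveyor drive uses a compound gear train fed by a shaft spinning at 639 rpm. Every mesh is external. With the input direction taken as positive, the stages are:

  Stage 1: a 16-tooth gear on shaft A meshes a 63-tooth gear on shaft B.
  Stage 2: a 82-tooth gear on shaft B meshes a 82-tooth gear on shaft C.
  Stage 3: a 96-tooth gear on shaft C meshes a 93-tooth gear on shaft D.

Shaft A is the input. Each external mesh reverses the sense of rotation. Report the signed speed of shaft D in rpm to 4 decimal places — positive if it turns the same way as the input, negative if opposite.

Stage 1 [16T→63T]: ω = 639.0000×16/63 = 162.2857 rpm, dir flips to −; running = −162.2857
Stage 2 [82T→82T]: ω = 162.2857×82/82 = 162.2857 rpm, dir flips to +; running = +162.2857
Stage 3 [96T→93T]: ω = 162.2857×96/93 = 167.5207 rpm, dir flips to −; running = −167.5207

-167.5207 rpm (opposite to input, |ω| = 167.5207 rpm)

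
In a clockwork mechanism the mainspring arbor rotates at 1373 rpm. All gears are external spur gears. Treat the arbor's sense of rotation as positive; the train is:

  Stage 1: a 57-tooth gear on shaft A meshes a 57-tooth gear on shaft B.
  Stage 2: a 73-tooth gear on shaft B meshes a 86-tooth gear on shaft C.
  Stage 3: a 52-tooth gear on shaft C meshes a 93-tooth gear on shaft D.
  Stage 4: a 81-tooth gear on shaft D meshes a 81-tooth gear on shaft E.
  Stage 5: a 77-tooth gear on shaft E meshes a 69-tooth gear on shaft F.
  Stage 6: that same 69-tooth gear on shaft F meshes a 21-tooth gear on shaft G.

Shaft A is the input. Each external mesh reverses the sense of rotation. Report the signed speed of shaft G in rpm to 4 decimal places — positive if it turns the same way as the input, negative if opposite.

+2389.3885 rpm (same as input, |ω| = 2389.3885 rpm)

Stage 1 [57T→57T]: ω = 1373.0000×57/57 = 1373.0000 rpm, dir flips to −; running = −1373.0000
Stage 2 [73T→86T]: ω = 1373.0000×73/86 = 1165.4535 rpm, dir flips to +; running = +1165.4535
Stage 3 [52T→93T]: ω = 1165.4535×52/93 = 651.6514 rpm, dir flips to −; running = −651.6514
Stage 4 [81T→81T]: ω = 651.6514×81/81 = 651.6514 rpm, dir flips to +; running = +651.6514
Stage 5 [77T→69T]: ω = 651.6514×77/69 = 727.2052 rpm, dir flips to −; running = −727.2052
Stage 6 [69T→21T]: ω = 727.2052×69/21 = 2389.3885 rpm, dir flips to +; running = +2389.3885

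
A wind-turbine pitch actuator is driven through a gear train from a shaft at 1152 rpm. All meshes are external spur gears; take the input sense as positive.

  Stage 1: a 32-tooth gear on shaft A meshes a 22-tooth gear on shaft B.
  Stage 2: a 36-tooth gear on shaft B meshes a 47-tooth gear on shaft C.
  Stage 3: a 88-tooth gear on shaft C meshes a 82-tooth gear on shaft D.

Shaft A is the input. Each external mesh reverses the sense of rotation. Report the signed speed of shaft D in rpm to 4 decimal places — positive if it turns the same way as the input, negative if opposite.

Stage 1 [32T→22T]: ω = 1152.0000×32/22 = 1675.6364 rpm, dir flips to −; running = −1675.6364
Stage 2 [36T→47T]: ω = 1675.6364×36/47 = 1283.4662 rpm, dir flips to +; running = +1283.4662
Stage 3 [88T→82T]: ω = 1283.4662×88/82 = 1377.3783 rpm, dir flips to −; running = −1377.3783

-1377.3783 rpm (opposite to input, |ω| = 1377.3783 rpm)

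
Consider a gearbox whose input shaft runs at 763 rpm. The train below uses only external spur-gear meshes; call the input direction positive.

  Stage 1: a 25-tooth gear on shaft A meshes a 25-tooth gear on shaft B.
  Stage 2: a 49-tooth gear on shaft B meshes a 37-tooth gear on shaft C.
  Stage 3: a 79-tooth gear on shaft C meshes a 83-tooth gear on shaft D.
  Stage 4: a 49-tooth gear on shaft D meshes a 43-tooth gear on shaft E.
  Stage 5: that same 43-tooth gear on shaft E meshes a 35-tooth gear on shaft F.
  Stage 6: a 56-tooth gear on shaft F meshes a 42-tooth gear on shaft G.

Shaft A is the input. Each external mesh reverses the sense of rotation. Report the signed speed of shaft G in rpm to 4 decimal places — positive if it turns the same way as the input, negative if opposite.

Stage 1 [25T→25T]: ω = 763.0000×25/25 = 763.0000 rpm, dir flips to −; running = −763.0000
Stage 2 [49T→37T]: ω = 763.0000×49/37 = 1010.4595 rpm, dir flips to +; running = +1010.4595
Stage 3 [79T→83T]: ω = 1010.4595×79/83 = 961.7626 rpm, dir flips to −; running = −961.7626
Stage 4 [49T→43T]: ω = 961.7626×49/43 = 1095.9621 rpm, dir flips to +; running = +1095.9621
Stage 5 [43T→35T]: ω = 1095.9621×43/35 = 1346.4677 rpm, dir flips to −; running = −1346.4677
Stage 6 [56T→42T]: ω = 1346.4677×56/42 = 1795.2902 rpm, dir flips to +; running = +1795.2902

+1795.2902 rpm (same as input, |ω| = 1795.2902 rpm)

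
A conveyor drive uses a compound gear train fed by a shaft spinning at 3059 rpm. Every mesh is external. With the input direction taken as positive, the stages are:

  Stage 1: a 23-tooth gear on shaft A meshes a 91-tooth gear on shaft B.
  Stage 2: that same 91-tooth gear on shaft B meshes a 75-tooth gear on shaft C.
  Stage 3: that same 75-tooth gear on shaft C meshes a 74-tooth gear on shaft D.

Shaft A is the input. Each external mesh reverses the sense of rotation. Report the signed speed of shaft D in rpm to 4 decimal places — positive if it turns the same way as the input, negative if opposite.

-950.7703 rpm (opposite to input, |ω| = 950.7703 rpm)

Stage 1 [23T→91T]: ω = 3059.0000×23/91 = 773.1538 rpm, dir flips to −; running = −773.1538
Stage 2 [91T→75T]: ω = 773.1538×91/75 = 938.0933 rpm, dir flips to +; running = +938.0933
Stage 3 [75T→74T]: ω = 938.0933×75/74 = 950.7703 rpm, dir flips to −; running = −950.7703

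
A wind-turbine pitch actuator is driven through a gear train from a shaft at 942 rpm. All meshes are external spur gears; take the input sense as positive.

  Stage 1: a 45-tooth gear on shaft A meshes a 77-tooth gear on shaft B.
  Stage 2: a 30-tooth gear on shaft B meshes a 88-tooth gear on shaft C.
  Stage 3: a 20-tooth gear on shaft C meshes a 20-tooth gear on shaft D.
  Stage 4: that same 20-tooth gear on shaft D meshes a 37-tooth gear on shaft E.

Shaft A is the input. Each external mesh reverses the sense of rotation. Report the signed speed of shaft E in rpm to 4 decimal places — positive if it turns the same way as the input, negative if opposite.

Stage 1 [45T→77T]: ω = 942.0000×45/77 = 550.5195 rpm, dir flips to −; running = −550.5195
Stage 2 [30T→88T]: ω = 550.5195×30/88 = 187.6771 rpm, dir flips to +; running = +187.6771
Stage 3 [20T→20T]: ω = 187.6771×20/20 = 187.6771 rpm, dir flips to −; running = −187.6771
Stage 4 [20T→37T]: ω = 187.6771×20/37 = 101.4471 rpm, dir flips to +; running = +101.4471

+101.4471 rpm (same as input, |ω| = 101.4471 rpm)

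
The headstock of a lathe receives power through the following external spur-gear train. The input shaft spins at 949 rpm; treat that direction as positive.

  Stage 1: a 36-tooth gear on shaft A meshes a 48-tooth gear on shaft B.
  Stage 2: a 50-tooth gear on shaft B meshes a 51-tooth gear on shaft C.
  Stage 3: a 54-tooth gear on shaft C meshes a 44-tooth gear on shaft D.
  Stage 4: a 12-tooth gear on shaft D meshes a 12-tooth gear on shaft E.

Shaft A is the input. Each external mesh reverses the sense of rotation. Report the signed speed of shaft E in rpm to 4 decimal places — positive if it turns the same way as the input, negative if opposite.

Stage 1 [36T→48T]: ω = 949.0000×36/48 = 711.7500 rpm, dir flips to −; running = −711.7500
Stage 2 [50T→51T]: ω = 711.7500×50/51 = 697.7941 rpm, dir flips to +; running = +697.7941
Stage 3 [54T→44T]: ω = 697.7941×54/44 = 856.3837 rpm, dir flips to −; running = −856.3837
Stage 4 [12T→12T]: ω = 856.3837×12/12 = 856.3837 rpm, dir flips to +; running = +856.3837

+856.3837 rpm (same as input, |ω| = 856.3837 rpm)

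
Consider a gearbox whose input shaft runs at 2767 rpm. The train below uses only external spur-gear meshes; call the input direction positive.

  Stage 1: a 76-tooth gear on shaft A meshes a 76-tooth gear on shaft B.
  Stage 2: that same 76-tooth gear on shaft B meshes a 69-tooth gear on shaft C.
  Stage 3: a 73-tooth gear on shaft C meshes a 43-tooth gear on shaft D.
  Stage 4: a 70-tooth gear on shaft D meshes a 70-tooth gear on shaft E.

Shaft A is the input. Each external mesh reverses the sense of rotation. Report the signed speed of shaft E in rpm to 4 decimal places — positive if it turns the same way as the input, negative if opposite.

Stage 1 [76T→76T]: ω = 2767.0000×76/76 = 2767.0000 rpm, dir flips to −; running = −2767.0000
Stage 2 [76T→69T]: ω = 2767.0000×76/69 = 3047.7101 rpm, dir flips to +; running = +3047.7101
Stage 3 [73T→43T]: ω = 3047.7101×73/43 = 5174.0195 rpm, dir flips to −; running = −5174.0195
Stage 4 [70T→70T]: ω = 5174.0195×70/70 = 5174.0195 rpm, dir flips to +; running = +5174.0195

+5174.0195 rpm (same as input, |ω| = 5174.0195 rpm)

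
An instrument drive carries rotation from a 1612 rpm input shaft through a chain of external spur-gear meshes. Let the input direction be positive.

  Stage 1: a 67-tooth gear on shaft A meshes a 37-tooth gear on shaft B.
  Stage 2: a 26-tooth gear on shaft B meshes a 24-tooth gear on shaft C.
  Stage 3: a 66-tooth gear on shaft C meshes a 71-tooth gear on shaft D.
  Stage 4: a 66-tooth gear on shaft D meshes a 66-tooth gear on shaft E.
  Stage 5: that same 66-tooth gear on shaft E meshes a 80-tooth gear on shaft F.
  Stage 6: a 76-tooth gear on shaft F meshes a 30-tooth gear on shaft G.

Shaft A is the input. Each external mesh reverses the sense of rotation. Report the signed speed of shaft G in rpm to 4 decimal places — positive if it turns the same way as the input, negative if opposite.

+6143.7296 rpm (same as input, |ω| = 6143.7296 rpm)

Stage 1 [67T→37T]: ω = 1612.0000×67/37 = 2919.0270 rpm, dir flips to −; running = −2919.0270
Stage 2 [26T→24T]: ω = 2919.0270×26/24 = 3162.2793 rpm, dir flips to +; running = +3162.2793
Stage 3 [66T→71T]: ω = 3162.2793×66/71 = 2939.5836 rpm, dir flips to −; running = −2939.5836
Stage 4 [66T→66T]: ω = 2939.5836×66/66 = 2939.5836 rpm, dir flips to +; running = +2939.5836
Stage 5 [66T→80T]: ω = 2939.5836×66/80 = 2425.1564 rpm, dir flips to −; running = −2425.1564
Stage 6 [76T→30T]: ω = 2425.1564×76/30 = 6143.7296 rpm, dir flips to +; running = +6143.7296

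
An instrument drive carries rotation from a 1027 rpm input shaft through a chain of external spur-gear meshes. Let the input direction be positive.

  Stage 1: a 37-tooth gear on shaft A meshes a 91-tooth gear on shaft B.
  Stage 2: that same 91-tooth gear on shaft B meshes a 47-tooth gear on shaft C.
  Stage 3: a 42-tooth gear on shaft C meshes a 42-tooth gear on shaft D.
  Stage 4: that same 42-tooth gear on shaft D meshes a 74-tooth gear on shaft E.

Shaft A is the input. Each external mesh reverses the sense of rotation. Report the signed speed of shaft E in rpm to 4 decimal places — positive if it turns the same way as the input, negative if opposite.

+458.8723 rpm (same as input, |ω| = 458.8723 rpm)

Stage 1 [37T→91T]: ω = 1027.0000×37/91 = 417.5714 rpm, dir flips to −; running = −417.5714
Stage 2 [91T→47T]: ω = 417.5714×91/47 = 808.4894 rpm, dir flips to +; running = +808.4894
Stage 3 [42T→42T]: ω = 808.4894×42/42 = 808.4894 rpm, dir flips to −; running = −808.4894
Stage 4 [42T→74T]: ω = 808.4894×42/74 = 458.8723 rpm, dir flips to +; running = +458.8723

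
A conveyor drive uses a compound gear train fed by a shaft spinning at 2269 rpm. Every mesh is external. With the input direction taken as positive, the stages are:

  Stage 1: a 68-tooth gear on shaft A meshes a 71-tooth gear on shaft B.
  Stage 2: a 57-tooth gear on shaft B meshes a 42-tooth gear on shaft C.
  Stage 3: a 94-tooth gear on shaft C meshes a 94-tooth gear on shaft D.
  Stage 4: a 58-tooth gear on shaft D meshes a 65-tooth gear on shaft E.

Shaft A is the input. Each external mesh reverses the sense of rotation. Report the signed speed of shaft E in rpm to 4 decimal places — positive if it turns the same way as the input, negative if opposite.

Stage 1 [68T→71T]: ω = 2269.0000×68/71 = 2173.1268 rpm, dir flips to −; running = −2173.1268
Stage 2 [57T→42T]: ω = 2173.1268×57/42 = 2949.2435 rpm, dir flips to +; running = +2949.2435
Stage 3 [94T→94T]: ω = 2949.2435×94/94 = 2949.2435 rpm, dir flips to −; running = −2949.2435
Stage 4 [58T→65T]: ω = 2949.2435×58/65 = 2631.6326 rpm, dir flips to +; running = +2631.6326

+2631.6326 rpm (same as input, |ω| = 2631.6326 rpm)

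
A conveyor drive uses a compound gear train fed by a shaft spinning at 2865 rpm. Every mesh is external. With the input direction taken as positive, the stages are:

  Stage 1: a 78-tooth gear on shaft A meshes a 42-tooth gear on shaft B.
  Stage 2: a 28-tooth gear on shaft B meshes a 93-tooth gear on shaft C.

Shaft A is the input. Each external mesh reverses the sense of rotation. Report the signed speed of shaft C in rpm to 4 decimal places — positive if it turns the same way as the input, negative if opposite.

+1601.9355 rpm (same as input, |ω| = 1601.9355 rpm)

Stage 1 [78T→42T]: ω = 2865.0000×78/42 = 5320.7143 rpm, dir flips to −; running = −5320.7143
Stage 2 [28T→93T]: ω = 5320.7143×28/93 = 1601.9355 rpm, dir flips to +; running = +1601.9355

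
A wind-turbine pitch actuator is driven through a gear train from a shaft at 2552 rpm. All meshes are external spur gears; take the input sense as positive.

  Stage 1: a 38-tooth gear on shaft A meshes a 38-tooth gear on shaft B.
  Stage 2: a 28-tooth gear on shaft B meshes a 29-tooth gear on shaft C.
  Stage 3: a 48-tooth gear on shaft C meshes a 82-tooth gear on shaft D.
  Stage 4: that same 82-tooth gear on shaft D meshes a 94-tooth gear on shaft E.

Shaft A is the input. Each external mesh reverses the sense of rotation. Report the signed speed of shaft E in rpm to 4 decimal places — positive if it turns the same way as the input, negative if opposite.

Stage 1 [38T→38T]: ω = 2552.0000×38/38 = 2552.0000 rpm, dir flips to −; running = −2552.0000
Stage 2 [28T→29T]: ω = 2552.0000×28/29 = 2464.0000 rpm, dir flips to +; running = +2464.0000
Stage 3 [48T→82T]: ω = 2464.0000×48/82 = 1442.3415 rpm, dir flips to −; running = −1442.3415
Stage 4 [82T→94T]: ω = 1442.3415×82/94 = 1258.2128 rpm, dir flips to +; running = +1258.2128

+1258.2128 rpm (same as input, |ω| = 1258.2128 rpm)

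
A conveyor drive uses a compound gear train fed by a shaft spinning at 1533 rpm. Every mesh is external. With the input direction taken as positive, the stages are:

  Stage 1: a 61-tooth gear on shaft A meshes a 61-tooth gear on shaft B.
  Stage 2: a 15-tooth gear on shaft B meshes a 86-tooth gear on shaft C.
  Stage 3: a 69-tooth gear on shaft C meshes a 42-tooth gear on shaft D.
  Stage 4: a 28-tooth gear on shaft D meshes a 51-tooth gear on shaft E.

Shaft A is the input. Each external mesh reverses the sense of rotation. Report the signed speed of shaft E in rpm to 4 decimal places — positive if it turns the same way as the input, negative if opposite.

Stage 1 [61T→61T]: ω = 1533.0000×61/61 = 1533.0000 rpm, dir flips to −; running = −1533.0000
Stage 2 [15T→86T]: ω = 1533.0000×15/86 = 267.3837 rpm, dir flips to +; running = +267.3837
Stage 3 [69T→42T]: ω = 267.3837×69/42 = 439.2733 rpm, dir flips to −; running = −439.2733
Stage 4 [28T→51T]: ω = 439.2733×28/51 = 241.1696 rpm, dir flips to +; running = +241.1696

+241.1696 rpm (same as input, |ω| = 241.1696 rpm)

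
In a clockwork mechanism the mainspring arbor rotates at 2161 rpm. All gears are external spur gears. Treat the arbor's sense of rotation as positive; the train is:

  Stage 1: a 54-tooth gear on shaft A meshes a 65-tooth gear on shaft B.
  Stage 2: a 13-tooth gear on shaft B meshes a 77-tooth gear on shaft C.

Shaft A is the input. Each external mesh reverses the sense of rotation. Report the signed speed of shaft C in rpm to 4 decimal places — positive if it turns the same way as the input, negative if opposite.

Stage 1 [54T→65T]: ω = 2161.0000×54/65 = 1795.2923 rpm, dir flips to −; running = −1795.2923
Stage 2 [13T→77T]: ω = 1795.2923×13/77 = 303.1013 rpm, dir flips to +; running = +303.1013

+303.1013 rpm (same as input, |ω| = 303.1013 rpm)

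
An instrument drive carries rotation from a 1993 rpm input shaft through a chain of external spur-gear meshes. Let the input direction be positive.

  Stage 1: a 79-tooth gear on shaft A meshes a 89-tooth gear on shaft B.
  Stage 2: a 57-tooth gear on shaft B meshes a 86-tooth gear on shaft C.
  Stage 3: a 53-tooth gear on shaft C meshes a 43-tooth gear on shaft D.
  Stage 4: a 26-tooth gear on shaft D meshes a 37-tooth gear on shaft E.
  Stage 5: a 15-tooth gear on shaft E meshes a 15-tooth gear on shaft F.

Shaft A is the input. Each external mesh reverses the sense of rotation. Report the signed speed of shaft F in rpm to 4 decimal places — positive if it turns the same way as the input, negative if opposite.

Stage 1 [79T→89T]: ω = 1993.0000×79/89 = 1769.0674 rpm, dir flips to −; running = −1769.0674
Stage 2 [57T→86T]: ω = 1769.0674×57/86 = 1172.5214 rpm, dir flips to +; running = +1172.5214
Stage 3 [53T→43T]: ω = 1172.5214×53/43 = 1445.2008 rpm, dir flips to −; running = −1445.2008
Stage 4 [26T→37T]: ω = 1445.2008×26/37 = 1015.5465 rpm, dir flips to +; running = +1015.5465
Stage 5 [15T→15T]: ω = 1015.5465×15/15 = 1015.5465 rpm, dir flips to −; running = −1015.5465

-1015.5465 rpm (opposite to input, |ω| = 1015.5465 rpm)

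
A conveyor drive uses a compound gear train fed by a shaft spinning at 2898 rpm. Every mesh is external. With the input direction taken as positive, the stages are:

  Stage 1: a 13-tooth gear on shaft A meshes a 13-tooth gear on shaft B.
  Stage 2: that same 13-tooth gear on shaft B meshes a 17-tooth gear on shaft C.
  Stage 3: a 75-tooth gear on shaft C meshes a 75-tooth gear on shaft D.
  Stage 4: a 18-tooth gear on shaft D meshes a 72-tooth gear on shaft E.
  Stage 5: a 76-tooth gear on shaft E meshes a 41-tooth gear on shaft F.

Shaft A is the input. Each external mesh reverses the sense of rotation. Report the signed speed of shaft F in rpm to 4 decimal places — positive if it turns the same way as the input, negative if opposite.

Stage 1 [13T→13T]: ω = 2898.0000×13/13 = 2898.0000 rpm, dir flips to −; running = −2898.0000
Stage 2 [13T→17T]: ω = 2898.0000×13/17 = 2216.1176 rpm, dir flips to +; running = +2216.1176
Stage 3 [75T→75T]: ω = 2216.1176×75/75 = 2216.1176 rpm, dir flips to −; running = −2216.1176
Stage 4 [18T→72T]: ω = 2216.1176×18/72 = 554.0294 rpm, dir flips to +; running = +554.0294
Stage 5 [76T→41T]: ω = 554.0294×76/41 = 1026.9813 rpm, dir flips to −; running = −1026.9813

-1026.9813 rpm (opposite to input, |ω| = 1026.9813 rpm)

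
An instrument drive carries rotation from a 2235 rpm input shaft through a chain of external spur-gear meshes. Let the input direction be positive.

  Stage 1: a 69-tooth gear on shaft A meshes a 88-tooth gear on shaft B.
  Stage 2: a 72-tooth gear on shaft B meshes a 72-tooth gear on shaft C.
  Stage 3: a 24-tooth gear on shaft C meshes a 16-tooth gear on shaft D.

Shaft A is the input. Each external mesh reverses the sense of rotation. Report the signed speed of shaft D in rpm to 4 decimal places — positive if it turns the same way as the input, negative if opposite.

-2628.6648 rpm (opposite to input, |ω| = 2628.6648 rpm)

Stage 1 [69T→88T]: ω = 2235.0000×69/88 = 1752.4432 rpm, dir flips to −; running = −1752.4432
Stage 2 [72T→72T]: ω = 1752.4432×72/72 = 1752.4432 rpm, dir flips to +; running = +1752.4432
Stage 3 [24T→16T]: ω = 1752.4432×24/16 = 2628.6648 rpm, dir flips to −; running = −2628.6648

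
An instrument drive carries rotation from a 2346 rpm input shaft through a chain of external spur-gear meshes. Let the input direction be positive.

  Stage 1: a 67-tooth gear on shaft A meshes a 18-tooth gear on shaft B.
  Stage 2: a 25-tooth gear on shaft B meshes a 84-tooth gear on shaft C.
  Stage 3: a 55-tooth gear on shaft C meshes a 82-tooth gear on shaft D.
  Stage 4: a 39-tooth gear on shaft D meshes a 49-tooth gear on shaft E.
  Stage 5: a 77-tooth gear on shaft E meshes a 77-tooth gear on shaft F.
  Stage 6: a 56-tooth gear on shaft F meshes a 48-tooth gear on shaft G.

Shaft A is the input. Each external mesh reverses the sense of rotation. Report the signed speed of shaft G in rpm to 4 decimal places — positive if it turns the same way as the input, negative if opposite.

+1618.6583 rpm (same as input, |ω| = 1618.6583 rpm)

Stage 1 [67T→18T]: ω = 2346.0000×67/18 = 8732.3333 rpm, dir flips to −; running = −8732.3333
Stage 2 [25T→84T]: ω = 8732.3333×25/84 = 2598.9087 rpm, dir flips to +; running = +2598.9087
Stage 3 [55T→82T]: ω = 2598.9087×55/82 = 1743.1705 rpm, dir flips to −; running = −1743.1705
Stage 4 [39T→49T]: ω = 1743.1705×39/49 = 1387.4214 rpm, dir flips to +; running = +1387.4214
Stage 5 [77T→77T]: ω = 1387.4214×77/77 = 1387.4214 rpm, dir flips to −; running = −1387.4214
Stage 6 [56T→48T]: ω = 1387.4214×56/48 = 1618.6583 rpm, dir flips to +; running = +1618.6583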